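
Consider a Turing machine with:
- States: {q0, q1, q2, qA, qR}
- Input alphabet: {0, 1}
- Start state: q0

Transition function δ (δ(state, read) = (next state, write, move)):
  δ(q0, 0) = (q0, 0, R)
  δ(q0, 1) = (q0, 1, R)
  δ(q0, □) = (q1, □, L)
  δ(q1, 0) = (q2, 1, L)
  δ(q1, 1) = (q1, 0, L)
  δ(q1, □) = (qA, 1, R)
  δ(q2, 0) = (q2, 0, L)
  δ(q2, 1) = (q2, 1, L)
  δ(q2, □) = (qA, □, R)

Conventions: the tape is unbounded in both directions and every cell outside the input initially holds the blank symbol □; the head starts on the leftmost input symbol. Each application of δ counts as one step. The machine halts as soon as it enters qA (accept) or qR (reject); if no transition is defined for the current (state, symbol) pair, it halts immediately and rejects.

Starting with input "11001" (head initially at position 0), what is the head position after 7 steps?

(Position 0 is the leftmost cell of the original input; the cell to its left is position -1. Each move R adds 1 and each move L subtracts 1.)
Step 0: [q0]11001 (head at position 0)
Step 1: δ(q0, 1) = (q0, 1, R)  ⊢  1[q0]1001 (head at position 1)
Step 2: δ(q0, 1) = (q0, 1, R)  ⊢  11[q0]001 (head at position 2)
Step 3: δ(q0, 0) = (q0, 0, R)  ⊢  110[q0]01 (head at position 3)
Step 4: δ(q0, 0) = (q0, 0, R)  ⊢  1100[q0]1 (head at position 4)
Step 5: δ(q0, 1) = (q0, 1, R)  ⊢  11001[q0]□ (head at position 5)
Step 6: δ(q0, □) = (q1, □, L)  ⊢  1100[q1]1□ (head at position 4)
Step 7: δ(q1, 1) = (q1, 0, L)  ⊢  110[q1]00□ (head at position 3)
Head position after 7 steps: 3

Final answer: Position 3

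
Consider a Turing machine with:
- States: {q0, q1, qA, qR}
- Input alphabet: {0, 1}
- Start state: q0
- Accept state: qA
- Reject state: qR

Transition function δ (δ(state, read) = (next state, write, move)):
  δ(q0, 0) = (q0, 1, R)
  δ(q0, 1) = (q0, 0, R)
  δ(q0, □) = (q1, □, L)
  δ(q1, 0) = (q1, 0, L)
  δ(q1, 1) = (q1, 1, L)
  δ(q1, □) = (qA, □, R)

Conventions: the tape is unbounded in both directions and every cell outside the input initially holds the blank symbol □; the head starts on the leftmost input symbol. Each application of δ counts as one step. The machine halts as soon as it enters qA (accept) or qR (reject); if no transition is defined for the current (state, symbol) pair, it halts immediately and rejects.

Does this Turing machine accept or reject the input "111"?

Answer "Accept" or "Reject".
Step 0: [q0]111 (head at position 0)
Step 1: δ(q0, 1) = (q0, 0, R)  ⊢  0[q0]11 (head at position 1)
Step 2: δ(q0, 1) = (q0, 0, R)  ⊢  00[q0]1 (head at position 2)
Step 3: δ(q0, 1) = (q0, 0, R)  ⊢  000[q0]□ (head at position 3)
Step 4: δ(q0, □) = (q1, □, L)  ⊢  00[q1]0□ (head at position 2)
Step 5: δ(q1, 0) = (q1, 0, L)  ⊢  0[q1]00□ (head at position 1)
Step 6: δ(q1, 0) = (q1, 0, L)  ⊢  [q1]000□ (head at position 0)
Step 7: δ(q1, 0) = (q1, 0, L)  ⊢  [q1]□000□ (head at position -1)
Step 8: δ(q1, □) = (qA, □, R)  ⊢  □[qA]000□ (head at position 0)
The machine is in qA, so it halts and accepts.

Final answer: Accept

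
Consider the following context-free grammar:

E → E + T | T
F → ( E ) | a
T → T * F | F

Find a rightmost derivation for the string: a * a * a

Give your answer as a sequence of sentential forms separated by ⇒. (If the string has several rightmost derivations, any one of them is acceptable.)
Start with E.
Step 1: the rightmost non-terminal is E; apply E → T:  T
Step 2: the rightmost non-terminal is T; apply T → T * F:  T * F
Step 3: the rightmost non-terminal is F; apply F → a:  T * a
Step 4: the rightmost non-terminal is T; apply T → T * F:  T * F * a
Step 5: the rightmost non-terminal is F; apply F → a:  T * a * a
Step 6: the rightmost non-terminal is T; apply T → F:  F * a * a
Step 7: the rightmost non-terminal is F; apply F → a:  a * a * a

Final answer: E ⇒ T ⇒ T * F ⇒ T * a ⇒ T * F * a ⇒ T * a * a ⇒ F * a * a ⇒ a * a * a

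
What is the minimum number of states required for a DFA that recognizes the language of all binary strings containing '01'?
Language: binary strings containing '01'
Lower bound (Myhill–Nerode): the prefixes ε, 0, 01 are pairwise distinguishable:
  ε vs 01: suffix ε distinguishes them (ε is rejected, 01 is accepted)
  0 vs 01: suffix ε distinguishes them (0 is rejected, 01 is accepted)
  ε vs 0: suffix 1 distinguishes them (ε·1 = 1 is rejected, 0·1 = 01 is accepted)
So any DFA needs at least 3 states.
Upper bound: a DFA with 3 states exists (one state per class above: 'no progress', 'last symbol 0', and 'seen 01' (accepting sink)).
Minimum states: 3

Final answer: 3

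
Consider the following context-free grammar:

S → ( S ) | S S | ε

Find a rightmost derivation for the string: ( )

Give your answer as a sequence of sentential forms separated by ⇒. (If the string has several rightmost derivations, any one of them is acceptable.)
Start with S.
Step 1: the rightmost non-terminal is S; apply S → ( S ):  ( S )
Step 2: the rightmost non-terminal is S; apply S → ε:  ( )

Final answer: S ⇒ ( S ) ⇒ ( )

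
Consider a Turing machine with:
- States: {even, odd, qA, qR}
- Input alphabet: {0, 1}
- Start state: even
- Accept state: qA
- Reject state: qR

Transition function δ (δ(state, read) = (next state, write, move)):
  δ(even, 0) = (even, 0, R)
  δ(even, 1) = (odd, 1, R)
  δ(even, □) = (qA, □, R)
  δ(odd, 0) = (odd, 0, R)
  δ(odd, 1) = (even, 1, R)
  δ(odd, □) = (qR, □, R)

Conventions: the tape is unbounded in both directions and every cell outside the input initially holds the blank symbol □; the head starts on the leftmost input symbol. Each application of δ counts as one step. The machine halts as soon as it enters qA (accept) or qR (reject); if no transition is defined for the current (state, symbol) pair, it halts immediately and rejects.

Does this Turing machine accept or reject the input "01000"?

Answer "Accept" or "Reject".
Step 0: [even]01000 (head at position 0)
Step 1: δ(even, 0) = (even, 0, R)  ⊢  0[even]1000 (head at position 1)
Step 2: δ(even, 1) = (odd, 1, R)  ⊢  01[odd]000 (head at position 2)
Step 3: δ(odd, 0) = (odd, 0, R)  ⊢  010[odd]00 (head at position 3)
Step 4: δ(odd, 0) = (odd, 0, R)  ⊢  0100[odd]0 (head at position 4)
Step 5: δ(odd, 0) = (odd, 0, R)  ⊢  01000[odd]□ (head at position 5)
Step 6: δ(odd, □) = (qR, □, R)  ⊢  01000□[qR]□ (head at position 6)
The machine is in qR, so it halts and rejects.

Final answer: Reject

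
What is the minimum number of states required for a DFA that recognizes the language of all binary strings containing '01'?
Language: binary strings containing '01'
Lower bound (Myhill–Nerode): the prefixes ε, 0, 01 are pairwise distinguishable:
  ε vs 01: suffix ε distinguishes them (ε is rejected, 01 is accepted)
  0 vs 01: suffix ε distinguishes them (0 is rejected, 01 is accepted)
  ε vs 0: suffix 1 distinguishes them (ε·1 = 1 is rejected, 0·1 = 01 is accepted)
So any DFA needs at least 3 states.
Upper bound: a DFA with 3 states exists (one state per class above: 'no progress', 'last symbol 0', and 'seen 01' (accepting sink)).
Minimum states: 3

Final answer: 3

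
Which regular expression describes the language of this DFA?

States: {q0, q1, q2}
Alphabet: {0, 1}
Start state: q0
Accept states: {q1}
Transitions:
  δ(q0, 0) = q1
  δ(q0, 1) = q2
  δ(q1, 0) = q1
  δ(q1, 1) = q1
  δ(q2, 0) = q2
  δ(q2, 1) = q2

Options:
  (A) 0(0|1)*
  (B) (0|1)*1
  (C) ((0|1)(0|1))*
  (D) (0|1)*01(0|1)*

Testing sample strings against the DFA:
  '00110' -> accepted
  '1101' -> rejected
  '00110' -> accepted
  '01000' -> accepted
Checking each option for a counterexample:
  (A) 0(0|1)*: agrees with the DFA on all strings of length ≤ 4
  (B) (0|1)*1: '0' is accepted by the DFA but does not match the regex → eliminated
  (C) ((0|1)(0|1))*: ε is rejected by the DFA but matches the regex → eliminated
  (D) (0|1)*01(0|1)*: '0' is accepted by the DFA but does not match the regex → eliminated
Only (A) 0(0|1)* is consistent with the DFA.

Final answer: (A) 0(0|1)*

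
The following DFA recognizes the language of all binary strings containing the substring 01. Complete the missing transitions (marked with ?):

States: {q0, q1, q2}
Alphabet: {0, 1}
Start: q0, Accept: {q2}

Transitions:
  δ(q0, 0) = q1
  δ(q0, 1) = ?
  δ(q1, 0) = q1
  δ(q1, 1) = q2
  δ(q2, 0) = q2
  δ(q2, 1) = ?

What each state remembers (consistent with the given transitions and accept states):
  q0: 01 not seen yet and the last symbol was not 0
  q1: 01 not seen yet and the last symbol was 0
  q2: the substring 01 has already been seen
Filling in the missing entries:
  δ(q0, 1): in q0 (01 not seen yet and the last symbol was not 0), after reading 1 we have: 01 not seen yet and the last symbol was not 0 → q0
  δ(q2, 1): in q2 (the substring 01 has already been seen), after reading 1 we have: the substring 01 has already been seen → q2

Final answer: δ(q0, 1) = q0; δ(q2, 1) = q2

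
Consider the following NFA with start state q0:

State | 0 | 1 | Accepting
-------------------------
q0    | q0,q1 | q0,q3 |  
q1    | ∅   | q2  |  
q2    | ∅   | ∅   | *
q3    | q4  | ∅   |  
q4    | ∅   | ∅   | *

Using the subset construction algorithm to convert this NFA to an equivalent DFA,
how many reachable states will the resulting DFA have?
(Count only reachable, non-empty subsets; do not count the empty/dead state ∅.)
Start subset: {q0}
{q0}: on 0 → {q0, q1}, on 1 → {q0, q3}
{q0, q1}: on 0 → {q0, q1}, on 1 → {q0, q2, q3}
{q0, q3}: on 0 → {q0, q1, q4}, on 1 → {q0, q3}
{q0, q2, q3}: on 0 → {q0, q1, q4}, on 1 → {q0, q3}
{q0, q1, q4}: on 0 → {q0, q1}, on 1 → {q0, q2, q3}
Reachable non-empty subsets: {q0}, {q0, q1}, {q0, q3}, {q0, q2, q3}, {q0, q1, q4} — 5 in total.

Final answer: 5 states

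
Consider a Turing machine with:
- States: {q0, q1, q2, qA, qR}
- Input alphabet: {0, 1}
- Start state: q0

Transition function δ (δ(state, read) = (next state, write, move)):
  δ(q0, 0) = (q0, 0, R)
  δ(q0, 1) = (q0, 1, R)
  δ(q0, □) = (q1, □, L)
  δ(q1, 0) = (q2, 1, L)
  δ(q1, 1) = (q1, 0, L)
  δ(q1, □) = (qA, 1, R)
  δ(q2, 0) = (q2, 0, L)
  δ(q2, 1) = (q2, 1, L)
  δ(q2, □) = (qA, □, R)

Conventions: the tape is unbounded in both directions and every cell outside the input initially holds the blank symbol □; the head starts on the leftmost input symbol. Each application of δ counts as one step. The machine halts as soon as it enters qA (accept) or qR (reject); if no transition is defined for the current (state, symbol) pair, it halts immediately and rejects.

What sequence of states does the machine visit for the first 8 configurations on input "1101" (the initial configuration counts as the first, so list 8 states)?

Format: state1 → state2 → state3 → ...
Step 0: [q0]1101 (head at position 0)
Step 1: δ(q0, 1) = (q0, 1, R)  ⊢  1[q0]101 (head at position 1)
Step 2: δ(q0, 1) = (q0, 1, R)  ⊢  11[q0]01 (head at position 2)
Step 3: δ(q0, 0) = (q0, 0, R)  ⊢  110[q0]1 (head at position 3)
Step 4: δ(q0, 1) = (q0, 1, R)  ⊢  1101[q0]□ (head at position 4)
Step 5: δ(q0, □) = (q1, □, L)  ⊢  110[q1]1□ (head at position 3)
Step 6: δ(q1, 1) = (q1, 0, L)  ⊢  11[q1]00□ (head at position 2)
Step 7: δ(q1, 0) = (q2, 1, L)  ⊢  1[q2]110□ (head at position 1)
Reading off the states of these 8 configurations: q0 → q0 → q0 → q0 → q0 → q1 → q1 → q2

Final answer: q0 → q0 → q0 → q0 → q0 → q1 → q1 → q2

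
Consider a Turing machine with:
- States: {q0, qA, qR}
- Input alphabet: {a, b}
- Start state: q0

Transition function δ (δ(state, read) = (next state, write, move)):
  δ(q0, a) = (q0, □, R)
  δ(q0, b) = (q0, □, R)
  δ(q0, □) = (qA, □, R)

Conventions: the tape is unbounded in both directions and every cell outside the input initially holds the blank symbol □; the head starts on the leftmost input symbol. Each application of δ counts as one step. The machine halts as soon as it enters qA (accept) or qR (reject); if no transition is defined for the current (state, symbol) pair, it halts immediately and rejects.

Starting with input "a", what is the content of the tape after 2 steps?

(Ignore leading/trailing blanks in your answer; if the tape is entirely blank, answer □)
Step 0: [q0]a (head at position 0)
Step 1: δ(q0, a) = (q0, □, R)  ⊢  □[q0]□ (head at position 1)
Step 2: δ(q0, □) = (qA, □, R)  ⊢  □□[qA]□ (head at position 2)
Tape after 2 steps (ignoring surrounding blanks): □

Final answer: Tape: □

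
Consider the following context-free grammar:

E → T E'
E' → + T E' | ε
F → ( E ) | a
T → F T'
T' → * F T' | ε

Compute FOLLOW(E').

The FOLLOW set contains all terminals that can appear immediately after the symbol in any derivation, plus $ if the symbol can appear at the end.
Useful FIRST sets: FIRST(E') = {+, ε}, FIRST(T') = {*, ε} (both E' and T' are nullable).
FOLLOW(E): E is the start symbol → $; E appears in F → ( E ) followed by ')' → FOLLOW(E) = {), $}.
FOLLOW(E'): E' appears at the right end of E → T E' and of E' → + T E', so FOLLOW(E') ⊇ FOLLOW(E) (the second occurrence adds nothing new). FOLLOW(E') = {), $}.

Final answer: {$, )}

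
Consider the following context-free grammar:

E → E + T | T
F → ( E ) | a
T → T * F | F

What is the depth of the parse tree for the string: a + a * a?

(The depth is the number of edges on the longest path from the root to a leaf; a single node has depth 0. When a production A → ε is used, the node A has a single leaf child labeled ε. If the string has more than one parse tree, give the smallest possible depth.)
The grammar is unambiguous; the parse tree of a + a * a is:
E → E + T at the root (depth 0).
  Left E (depth 1) → T (2) → F (3) → a (4).
  Right T (depth 1) → T * F; that T (2) → F (3) → a (4); F (2) → a (3).
The longest root-to-leaf paths have 4 edges.
Depth = 4.

Final answer: 4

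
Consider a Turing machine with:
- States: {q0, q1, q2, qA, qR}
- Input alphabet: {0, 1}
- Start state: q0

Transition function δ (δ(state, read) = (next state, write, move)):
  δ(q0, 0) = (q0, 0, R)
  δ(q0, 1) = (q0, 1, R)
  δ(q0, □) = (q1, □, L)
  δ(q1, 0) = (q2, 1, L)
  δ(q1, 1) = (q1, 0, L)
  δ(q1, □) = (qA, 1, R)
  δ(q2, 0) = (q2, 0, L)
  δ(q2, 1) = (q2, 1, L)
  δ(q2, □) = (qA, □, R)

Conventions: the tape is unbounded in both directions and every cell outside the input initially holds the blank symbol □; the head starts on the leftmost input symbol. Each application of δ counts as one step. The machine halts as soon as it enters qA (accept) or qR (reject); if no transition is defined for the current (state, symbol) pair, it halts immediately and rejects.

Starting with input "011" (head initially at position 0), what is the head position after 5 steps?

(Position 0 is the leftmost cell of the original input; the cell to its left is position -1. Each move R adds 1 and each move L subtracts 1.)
Step 0: [q0]011 (head at position 0)
Step 1: δ(q0, 0) = (q0, 0, R)  ⊢  0[q0]11 (head at position 1)
Step 2: δ(q0, 1) = (q0, 1, R)  ⊢  01[q0]1 (head at position 2)
Step 3: δ(q0, 1) = (q0, 1, R)  ⊢  011[q0]□ (head at position 3)
Step 4: δ(q0, □) = (q1, □, L)  ⊢  01[q1]1□ (head at position 2)
Step 5: δ(q1, 1) = (q1, 0, L)  ⊢  0[q1]10□ (head at position 1)
Head position after 5 steps: 1

Final answer: Position 1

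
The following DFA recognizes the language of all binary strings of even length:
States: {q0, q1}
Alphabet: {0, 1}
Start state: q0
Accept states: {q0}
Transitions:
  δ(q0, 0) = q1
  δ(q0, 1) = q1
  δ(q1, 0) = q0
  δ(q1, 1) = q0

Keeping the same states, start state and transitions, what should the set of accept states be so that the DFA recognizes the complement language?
The DFA is complete (every state has a transition on every symbol), so the complement
is recognized by the same DFA with accepting and non-accepting states swapped.
Original accept states: {q0}
Complement accept states = All states - Original accept states
= {q0, q1} - {q0}
= {q1}
Complement language: strings of ODD length

Final answer: {q1}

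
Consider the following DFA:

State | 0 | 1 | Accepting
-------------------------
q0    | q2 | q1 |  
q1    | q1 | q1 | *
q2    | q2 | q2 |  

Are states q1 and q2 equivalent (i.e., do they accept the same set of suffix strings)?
Try the suffix ε (the empty string).
From q1: q1 — accepting.
From q2: q2 — not accepting.
The two states disagree on this suffix, so they are not equivalent.

Final answer: No. Distinguishing string: ε (the empty string) - accepted from q1 but not from q2.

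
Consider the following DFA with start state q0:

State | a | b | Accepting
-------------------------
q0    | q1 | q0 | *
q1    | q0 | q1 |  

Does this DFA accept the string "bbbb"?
Start in q0.
Read 'b': q0 → q0
Read 'b': q0 → q0
Read 'b': q0 → q0
Read 'b': q0 → q0
Final state q0 is accepting, so the string is accepted.

Final answer: Yes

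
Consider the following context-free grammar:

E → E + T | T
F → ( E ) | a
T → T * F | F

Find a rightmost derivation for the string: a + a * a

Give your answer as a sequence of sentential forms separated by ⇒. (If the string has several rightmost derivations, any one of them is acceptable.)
Start with E.
Step 1: the rightmost non-terminal is E; apply E → E + T:  E + T
Step 2: the rightmost non-terminal is T; apply T → T * F:  E + T * F
Step 3: the rightmost non-terminal is F; apply F → a:  E + T * a
Step 4: the rightmost non-terminal is T; apply T → F:  E + F * a
Step 5: the rightmost non-terminal is F; apply F → a:  E + a * a
Step 6: the rightmost non-terminal is E; apply E → T:  T + a * a
Step 7: the rightmost non-terminal is T; apply T → F:  F + a * a
Step 8: the rightmost non-terminal is F; apply F → a:  a + a * a

Final answer: E ⇒ E + T ⇒ E + T * F ⇒ E + T * a ⇒ E + F * a ⇒ E + a * a ⇒ T + a * a ⇒ F + a * a ⇒ a + a * a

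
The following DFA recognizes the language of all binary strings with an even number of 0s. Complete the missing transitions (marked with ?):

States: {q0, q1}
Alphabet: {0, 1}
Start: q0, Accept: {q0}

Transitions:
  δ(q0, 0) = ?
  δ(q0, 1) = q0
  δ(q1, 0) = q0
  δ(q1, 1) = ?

What each state remembers (consistent with the given transitions and accept states):
  q0: an even number of 0s has been read so far
  q1: an odd number of 0s has been read so far
Filling in the missing entries:
  δ(q0, 0): in q0 (an even number of 0s has been read so far), after reading 0 we have: an odd number of 0s has been read so far → q1
  δ(q1, 1): in q1 (an odd number of 0s has been read so far), after reading 1 we have: an odd number of 0s has been read so far → q1

Final answer: δ(q0, 0) = q1; δ(q1, 1) = q1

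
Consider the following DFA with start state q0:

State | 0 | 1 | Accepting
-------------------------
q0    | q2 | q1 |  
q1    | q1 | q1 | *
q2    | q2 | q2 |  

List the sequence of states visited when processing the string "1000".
q0 → q1 → q1 → q1 → q1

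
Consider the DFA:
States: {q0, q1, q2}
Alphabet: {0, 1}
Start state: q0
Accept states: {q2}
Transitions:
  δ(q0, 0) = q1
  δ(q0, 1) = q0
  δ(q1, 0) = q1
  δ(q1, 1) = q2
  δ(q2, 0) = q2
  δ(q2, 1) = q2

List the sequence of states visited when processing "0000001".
Starting at q0
Read '0': q0 -> q1
Read '0': q1 -> q1
Read '0': q1 -> q1
Read '0': q1 -> q1
Read '0': q1 -> q1
Read '0': q1 -> q1
Read '1': q1 -> q2

Final answer: q0 -> q1 -> q1 -> q1 -> q1 -> q1 -> q1 -> q2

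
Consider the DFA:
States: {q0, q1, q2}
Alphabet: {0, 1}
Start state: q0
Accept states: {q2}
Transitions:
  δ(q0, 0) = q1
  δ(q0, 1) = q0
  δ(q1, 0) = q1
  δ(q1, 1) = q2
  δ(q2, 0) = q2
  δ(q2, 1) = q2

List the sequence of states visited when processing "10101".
Starting at q0
Read '1': q0 -> q0
Read '0': q0 -> q1
Read '1': q1 -> q2
Read '0': q2 -> q2
Read '1': q2 -> q2

Final answer: q0 -> q0 -> q1 -> q2 -> q2 -> q2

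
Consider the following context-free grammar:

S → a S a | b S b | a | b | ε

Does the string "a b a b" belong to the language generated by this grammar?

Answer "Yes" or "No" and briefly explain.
Every production places the same symbol at both ends (or yields a single symbol / ε), so every derived string is a palindrome. a b a b reversed is b a b a ≠ a b a b, so it is not a palindrome and cannot be derived (already the first step fails: the string starts with a but ends with b, so neither S → a S a nor S → b S b fits).

Final answer: No - no valid derivation exists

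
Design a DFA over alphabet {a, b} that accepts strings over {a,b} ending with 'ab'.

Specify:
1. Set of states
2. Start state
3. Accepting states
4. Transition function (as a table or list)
One valid DFA (any DFA recognizing the same language is acceptable):
States: {q0, q1, q2}
Start: q0
Accepting: {q2}
Transitions (accepting states marked with *):
State | a | b | Accepting
-------------------------
q0    | q1 | q0 |  
q1    | q1 | q2 |  
q2    | q1 | q0 | *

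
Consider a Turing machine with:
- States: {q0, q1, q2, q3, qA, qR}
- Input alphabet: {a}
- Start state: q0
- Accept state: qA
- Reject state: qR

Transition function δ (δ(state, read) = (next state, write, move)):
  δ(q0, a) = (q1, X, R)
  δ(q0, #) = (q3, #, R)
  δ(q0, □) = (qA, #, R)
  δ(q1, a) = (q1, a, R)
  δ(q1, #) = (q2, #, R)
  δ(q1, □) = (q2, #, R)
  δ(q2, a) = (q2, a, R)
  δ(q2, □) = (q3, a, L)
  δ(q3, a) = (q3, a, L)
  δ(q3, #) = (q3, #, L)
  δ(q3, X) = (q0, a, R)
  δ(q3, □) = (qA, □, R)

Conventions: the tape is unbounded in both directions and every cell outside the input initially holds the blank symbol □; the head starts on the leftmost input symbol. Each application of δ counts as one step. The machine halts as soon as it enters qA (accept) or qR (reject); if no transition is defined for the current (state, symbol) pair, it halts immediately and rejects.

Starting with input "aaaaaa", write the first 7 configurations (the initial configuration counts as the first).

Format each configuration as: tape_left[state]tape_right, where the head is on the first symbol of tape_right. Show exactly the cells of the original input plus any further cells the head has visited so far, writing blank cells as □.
Step 0: [q0]aaaaaa (head at position 0)
Step 1: δ(q0, a) = (q1, X, R)  ⊢  X[q1]aaaaa (head at position 1)
Step 2: δ(q1, a) = (q1, a, R)  ⊢  Xa[q1]aaaa (head at position 2)
Step 3: δ(q1, a) = (q1, a, R)  ⊢  Xaa[q1]aaa (head at position 3)
Step 4: δ(q1, a) = (q1, a, R)  ⊢  Xaaa[q1]aa (head at position 4)
Step 5: δ(q1, a) = (q1, a, R)  ⊢  Xaaaa[q1]a (head at position 5)
Step 6: δ(q1, a) = (q1, a, R)  ⊢  Xaaaaa[q1]□ (head at position 6)

Final answer: [q0]aaaaaa ⊢ X[q1]aaaaa ⊢ Xa[q1]aaaa ⊢ Xaa[q1]aaa ⊢ Xaaa[q1]aa ⊢ Xaaaa[q1]a ⊢ Xaaaaa[q1]□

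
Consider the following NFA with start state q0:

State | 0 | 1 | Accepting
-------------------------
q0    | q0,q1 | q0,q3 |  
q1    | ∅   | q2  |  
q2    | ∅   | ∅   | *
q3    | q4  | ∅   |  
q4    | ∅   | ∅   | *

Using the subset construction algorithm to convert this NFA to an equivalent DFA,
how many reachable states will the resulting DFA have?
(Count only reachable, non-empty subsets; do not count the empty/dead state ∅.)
Start subset: {q0}
{q0}: on 0 → {q0, q1}, on 1 → {q0, q3}
{q0, q1}: on 0 → {q0, q1}, on 1 → {q0, q2, q3}
{q0, q3}: on 0 → {q0, q1, q4}, on 1 → {q0, q3}
{q0, q2, q3}: on 0 → {q0, q1, q4}, on 1 → {q0, q3}
{q0, q1, q4}: on 0 → {q0, q1}, on 1 → {q0, q2, q3}
Reachable non-empty subsets: {q0}, {q0, q1}, {q0, q3}, {q0, q2, q3}, {q0, q1, q4} — 5 in total.

Final answer: 5 states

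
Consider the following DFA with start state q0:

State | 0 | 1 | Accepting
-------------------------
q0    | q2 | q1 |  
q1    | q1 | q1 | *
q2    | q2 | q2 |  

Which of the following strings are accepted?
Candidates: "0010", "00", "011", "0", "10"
"0010": q0 → q2 → q2 → q2 → q2; q2 is not accepting → rejected
"00": q0 → q2 → q2; q2 is not accepting → rejected
"011": q0 → q2 → q2 → q2; q2 is not accepting → rejected
"0": q0 → q2; q2 is not accepting → rejected
"10": q0 → q1 → q1; q1 is accepting → accepted

Final answer: "10"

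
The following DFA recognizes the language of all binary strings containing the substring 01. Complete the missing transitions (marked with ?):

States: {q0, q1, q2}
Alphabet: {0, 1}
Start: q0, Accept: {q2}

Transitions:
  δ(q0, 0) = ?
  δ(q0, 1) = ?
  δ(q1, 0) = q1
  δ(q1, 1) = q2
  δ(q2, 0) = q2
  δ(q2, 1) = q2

What each state remembers (consistent with the given transitions and accept states):
  q0: 01 not seen yet and the last symbol was not 0
  q1: 01 not seen yet and the last symbol was 0
  q2: the substring 01 has already been seen
Filling in the missing entries:
  δ(q0, 0): in q0 (01 not seen yet and the last symbol was not 0), after reading 0 we have: 01 not seen yet and the last symbol was 0 → q1
  δ(q0, 1): in q0 (01 not seen yet and the last symbol was not 0), after reading 1 we have: 01 not seen yet and the last symbol was not 0 → q0

Final answer: δ(q0, 0) = q1; δ(q0, 1) = q0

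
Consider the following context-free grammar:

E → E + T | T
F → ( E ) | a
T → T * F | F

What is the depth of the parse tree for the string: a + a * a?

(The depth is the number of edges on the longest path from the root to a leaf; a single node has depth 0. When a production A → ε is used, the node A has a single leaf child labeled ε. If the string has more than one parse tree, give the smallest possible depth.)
The grammar is unambiguous; the parse tree of a + a * a is:
E → E + T at the root (depth 0).
  Left E (depth 1) → T (2) → F (3) → a (4).
  Right T (depth 1) → T * F; that T (2) → F (3) → a (4); F (2) → a (3).
The longest root-to-leaf paths have 4 edges.
Depth = 4.

Final answer: 4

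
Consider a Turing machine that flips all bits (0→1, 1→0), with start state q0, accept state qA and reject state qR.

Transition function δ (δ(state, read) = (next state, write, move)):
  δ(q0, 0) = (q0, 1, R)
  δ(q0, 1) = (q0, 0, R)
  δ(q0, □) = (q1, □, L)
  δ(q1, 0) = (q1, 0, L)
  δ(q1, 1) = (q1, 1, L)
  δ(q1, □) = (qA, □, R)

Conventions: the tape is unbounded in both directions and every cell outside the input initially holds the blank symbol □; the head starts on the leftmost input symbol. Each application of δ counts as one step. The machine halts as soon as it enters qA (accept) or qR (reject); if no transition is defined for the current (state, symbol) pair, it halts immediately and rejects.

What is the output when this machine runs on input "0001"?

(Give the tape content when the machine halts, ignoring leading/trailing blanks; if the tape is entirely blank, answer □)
Step 0: [q0]0001 (head at position 0)
Step 1: δ(q0, 0) = (q0, 1, R)  ⊢  1[q0]001 (head at position 1)
Step 2: δ(q0, 0) = (q0, 1, R)  ⊢  11[q0]01 (head at position 2)
Step 3: δ(q0, 0) = (q0, 1, R)  ⊢  111[q0]1 (head at position 3)
Step 4: δ(q0, 1) = (q0, 0, R)  ⊢  1110[q0]□ (head at position 4)
Step 5: δ(q0, □) = (q1, □, L)  ⊢  111[q1]0□ (head at position 3)
Step 6: δ(q1, 0) = (q1, 0, L)  ⊢  11[q1]10□ (head at position 2)
Step 7: δ(q1, 1) = (q1, 1, L)  ⊢  1[q1]110□ (head at position 1)
Step 8: δ(q1, 1) = (q1, 1, L)  ⊢  [q1]1110□ (head at position 0)
Step 9: δ(q1, 1) = (q1, 1, L)  ⊢  [q1]□1110□ (head at position -1)
Step 10: δ(q1, □) = (qA, □, R)  ⊢  □[qA]1110□ (head at position 0)
The machine is in qA, so it halts and accepts.
Tape content when halted (ignoring surrounding blanks): 1110

Final answer: Output: 1110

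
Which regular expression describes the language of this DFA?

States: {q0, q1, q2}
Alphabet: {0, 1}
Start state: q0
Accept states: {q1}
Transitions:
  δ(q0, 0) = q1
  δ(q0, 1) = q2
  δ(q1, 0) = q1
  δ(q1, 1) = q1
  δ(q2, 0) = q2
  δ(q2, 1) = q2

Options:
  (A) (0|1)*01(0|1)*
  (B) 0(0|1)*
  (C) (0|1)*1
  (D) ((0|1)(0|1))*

Testing sample strings against the DFA:
  '0010' -> accepted
  '0110' -> accepted
  '11' -> rejected
  '11' -> rejected
Checking each option for a counterexample:
  (A) (0|1)*01(0|1)*: '0' is accepted by the DFA but does not match the regex → eliminated
  (B) 0(0|1)*: agrees with the DFA on all strings of length ≤ 4
  (C) (0|1)*1: '0' is accepted by the DFA but does not match the regex → eliminated
  (D) ((0|1)(0|1))*: ε is rejected by the DFA but matches the regex → eliminated
Only (B) 0(0|1)* is consistent with the DFA.

Final answer: (B) 0(0|1)*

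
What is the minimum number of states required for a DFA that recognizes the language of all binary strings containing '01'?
Language: binary strings containing '01'
Lower bound (Myhill–Nerode): the prefixes ε, 0, 01 are pairwise distinguishable:
  ε vs 01: suffix ε distinguishes them (ε is rejected, 01 is accepted)
  0 vs 01: suffix ε distinguishes them (0 is rejected, 01 is accepted)
  ε vs 0: suffix 1 distinguishes them (ε·1 = 1 is rejected, 0·1 = 01 is accepted)
So any DFA needs at least 3 states.
Upper bound: a DFA with 3 states exists (one state per class above: 'no progress', 'last symbol 0', and 'seen 01' (accepting sink)).
Minimum states: 3

Final answer: 3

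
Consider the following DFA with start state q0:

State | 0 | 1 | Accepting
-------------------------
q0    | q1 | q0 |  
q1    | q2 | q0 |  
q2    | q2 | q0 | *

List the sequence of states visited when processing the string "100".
q0 → q0 → q1 → q2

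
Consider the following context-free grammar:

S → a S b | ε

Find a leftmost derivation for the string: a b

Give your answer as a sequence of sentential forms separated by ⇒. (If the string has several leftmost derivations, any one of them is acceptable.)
Start with S.
Step 1: the leftmost non-terminal is S; apply S → a S b:  a S b
Step 2: the leftmost non-terminal is S; apply S → ε:  a b

Final answer: S ⇒ a S b ⇒ a b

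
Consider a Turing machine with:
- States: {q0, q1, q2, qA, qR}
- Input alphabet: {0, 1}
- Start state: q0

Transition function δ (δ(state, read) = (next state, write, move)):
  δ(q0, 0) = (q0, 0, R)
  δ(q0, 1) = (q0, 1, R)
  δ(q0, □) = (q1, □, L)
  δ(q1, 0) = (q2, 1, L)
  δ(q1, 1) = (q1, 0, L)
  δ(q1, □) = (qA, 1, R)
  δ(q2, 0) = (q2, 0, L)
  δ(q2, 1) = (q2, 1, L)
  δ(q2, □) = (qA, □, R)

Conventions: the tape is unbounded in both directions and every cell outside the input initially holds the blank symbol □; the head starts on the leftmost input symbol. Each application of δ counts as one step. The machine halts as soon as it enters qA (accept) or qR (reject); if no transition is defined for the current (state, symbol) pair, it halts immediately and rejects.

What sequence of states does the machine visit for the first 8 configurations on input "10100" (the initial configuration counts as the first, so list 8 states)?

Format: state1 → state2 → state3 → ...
Step 0: [q0]10100 (head at position 0)
Step 1: δ(q0, 1) = (q0, 1, R)  ⊢  1[q0]0100 (head at position 1)
Step 2: δ(q0, 0) = (q0, 0, R)  ⊢  10[q0]100 (head at position 2)
Step 3: δ(q0, 1) = (q0, 1, R)  ⊢  101[q0]00 (head at position 3)
Step 4: δ(q0, 0) = (q0, 0, R)  ⊢  1010[q0]0 (head at position 4)
Step 5: δ(q0, 0) = (q0, 0, R)  ⊢  10100[q0]□ (head at position 5)
Step 6: δ(q0, □) = (q1, □, L)  ⊢  1010[q1]0□ (head at position 4)
Step 7: δ(q1, 0) = (q2, 1, L)  ⊢  101[q2]01□ (head at position 3)
Reading off the states of these 8 configurations: q0 → q0 → q0 → q0 → q0 → q0 → q1 → q2

Final answer: q0 → q0 → q0 → q0 → q0 → q0 → q1 → q2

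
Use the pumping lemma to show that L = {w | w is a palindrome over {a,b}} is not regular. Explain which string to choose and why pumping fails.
Language: L = {w | w is a palindrome over {a,b}} (strings that read the same forwards and backwards)
Step 1: Assume for contradiction that L is regular, with pumping length p.
Step 2: Choose s = a^p b a^p. Then s ∈ L (it reads the same forwards and backwards) and |s| ≥ p.
Step 3: Consider any decomposition s = xyz with |xy| ≤ p and |y| > 0. Since |xy| ≤ p and the first p symbols of s are all a's, y = a^k for some k with 1 ≤ k ≤ p.
Step 4: Pumping up (i = 2): xy²z = a^(p+k) b a^p. Its reverse is a^p b a^(p+k) ≠ a^(p+k) b a^p (the single b is no longer in the middle), so xy²z is not a palindrome and xy²z ∉ L.
This contradicts the pumping lemma, so L is not regular.

Final answer: Choose s = a^p b a^p. Since |xy| ≤ p, y = a^k with k ≥ 1. Then xy²z = a^(p+k) b a^p is not a palindrome, so ∉ L.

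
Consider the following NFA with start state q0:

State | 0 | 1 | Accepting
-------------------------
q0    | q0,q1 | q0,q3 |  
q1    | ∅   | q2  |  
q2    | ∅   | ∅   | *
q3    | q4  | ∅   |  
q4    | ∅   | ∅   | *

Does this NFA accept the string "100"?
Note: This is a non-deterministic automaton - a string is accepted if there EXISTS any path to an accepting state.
Track the set of states the NFA could be in: start {q0}
Read '1': {q0} → {q0, q3}
Read '0': {q0, q3} → {q0, q1, q4}
Read '0': {q0, q1, q4} → {q0, q1}
Final set {q0, q1} contains no accepting state → rejected.

Final answer: No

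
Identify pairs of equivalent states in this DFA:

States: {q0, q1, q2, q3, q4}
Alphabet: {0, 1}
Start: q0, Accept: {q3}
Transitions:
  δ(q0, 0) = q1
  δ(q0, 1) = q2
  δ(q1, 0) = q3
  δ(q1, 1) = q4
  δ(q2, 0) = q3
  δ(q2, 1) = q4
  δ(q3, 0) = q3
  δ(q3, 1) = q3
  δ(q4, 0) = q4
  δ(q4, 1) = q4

Using the table-filling algorithm:
Round 0 – mark pairs where exactly one state is accepting: (q0,q3), (q1,q3), (q2,q3), (q3,q4)
Round 1 – newly marked: (q0,q1) [on 0: q1 vs q3, already marked]; (q0,q2) [on 0: q1 vs q3, already marked]; (q1,q4) [on 0: q3 vs q4, already marked]; (q2,q4) [on 0: q3 vs q4, already marked]
Round 2 – newly marked: (q0,q4) [on 0: q1 vs q4, already marked]
No further pairs can be marked.
(q1, q2) unmarked: δ(q1,0)=q3, δ(q2,0)=q3; δ(q1,1)=q4, δ(q2,1)=q4 → equivalent
Equivalent pairs: (q1, q2)

Final answer: Equivalent pairs: (q1, q2)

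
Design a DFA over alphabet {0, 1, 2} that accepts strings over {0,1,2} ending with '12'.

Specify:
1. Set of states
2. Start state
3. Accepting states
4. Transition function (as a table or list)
One valid DFA (any DFA recognizing the same language is acceptable):
States: {q0, q1, q2}
Start: q0
Accepting: {q2}
Transitions (accepting states marked with *):
State | 0 | 1 | 2 | Accepting
-----------------------------
q0    | q0 | q1 | q0 |  
q1    | q0 | q1 | q2 |  
q2    | q0 | q1 | q0 | *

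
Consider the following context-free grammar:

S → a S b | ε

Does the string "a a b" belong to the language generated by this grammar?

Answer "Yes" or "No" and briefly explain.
Every derivation applies S → a S b some number n of times and then S → ε, producing a^n b^n with equally many a's and b's. The string a a b has two a's but only one b, so it cannot be derived.

Final answer: No - no valid derivation exists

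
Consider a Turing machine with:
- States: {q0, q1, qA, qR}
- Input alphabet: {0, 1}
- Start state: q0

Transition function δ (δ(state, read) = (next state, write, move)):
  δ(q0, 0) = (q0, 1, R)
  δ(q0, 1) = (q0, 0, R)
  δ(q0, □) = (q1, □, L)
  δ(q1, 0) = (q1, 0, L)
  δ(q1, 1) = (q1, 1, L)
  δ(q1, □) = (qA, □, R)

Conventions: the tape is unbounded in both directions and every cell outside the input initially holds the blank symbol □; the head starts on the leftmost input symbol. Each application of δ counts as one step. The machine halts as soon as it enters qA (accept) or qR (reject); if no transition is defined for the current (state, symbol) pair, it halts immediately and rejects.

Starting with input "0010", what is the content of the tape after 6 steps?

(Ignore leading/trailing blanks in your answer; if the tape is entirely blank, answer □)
Step 0: [q0]0010 (head at position 0)
Step 1: δ(q0, 0) = (q0, 1, R)  ⊢  1[q0]010 (head at position 1)
Step 2: δ(q0, 0) = (q0, 1, R)  ⊢  11[q0]10 (head at position 2)
Step 3: δ(q0, 1) = (q0, 0, R)  ⊢  110[q0]0 (head at position 3)
Step 4: δ(q0, 0) = (q0, 1, R)  ⊢  1101[q0]□ (head at position 4)
Step 5: δ(q0, □) = (q1, □, L)  ⊢  110[q1]1□ (head at position 3)
Step 6: δ(q1, 1) = (q1, 1, L)  ⊢  11[q1]01□ (head at position 2)
Tape after 6 steps (ignoring surrounding blanks): 1101

Final answer: Tape: 1101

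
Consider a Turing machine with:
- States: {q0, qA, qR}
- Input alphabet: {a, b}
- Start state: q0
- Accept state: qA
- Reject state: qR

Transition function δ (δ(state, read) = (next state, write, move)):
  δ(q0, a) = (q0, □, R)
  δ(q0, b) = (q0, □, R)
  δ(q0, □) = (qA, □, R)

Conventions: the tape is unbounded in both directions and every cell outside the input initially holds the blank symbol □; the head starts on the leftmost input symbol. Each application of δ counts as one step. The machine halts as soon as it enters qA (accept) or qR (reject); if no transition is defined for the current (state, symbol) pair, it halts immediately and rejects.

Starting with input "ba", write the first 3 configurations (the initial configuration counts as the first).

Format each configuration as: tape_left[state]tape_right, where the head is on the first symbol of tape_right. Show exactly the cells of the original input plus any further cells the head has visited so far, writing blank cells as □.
Step 0: [q0]ba (head at position 0)
Step 1: δ(q0, b) = (q0, □, R)  ⊢  □[q0]a (head at position 1)
Step 2: δ(q0, a) = (q0, □, R)  ⊢  □□[q0]□ (head at position 2)

Final answer: [q0]ba ⊢ □[q0]a ⊢ □□[q0]□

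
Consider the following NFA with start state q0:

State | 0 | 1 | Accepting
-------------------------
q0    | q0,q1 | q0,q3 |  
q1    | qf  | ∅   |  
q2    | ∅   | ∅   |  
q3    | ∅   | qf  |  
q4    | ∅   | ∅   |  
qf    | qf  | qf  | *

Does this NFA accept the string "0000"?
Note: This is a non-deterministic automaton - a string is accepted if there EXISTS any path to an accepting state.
Track the set of states the NFA could be in: start {q0}
Read '0': {q0} → {q0, q1}
Read '0': {q0, q1} → {q0, q1, qf}
Read '0': {q0, q1, qf} → {q0, q1, qf}
Read '0': {q0, q1, qf} → {q0, q1, qf}
Final set {q0, q1, qf} contains accepting state(s) {qf} → accepted.

Final answer: Yes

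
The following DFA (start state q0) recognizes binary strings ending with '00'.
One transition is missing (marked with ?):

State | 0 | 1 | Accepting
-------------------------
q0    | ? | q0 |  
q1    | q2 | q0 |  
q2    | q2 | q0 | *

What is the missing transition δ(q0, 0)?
q1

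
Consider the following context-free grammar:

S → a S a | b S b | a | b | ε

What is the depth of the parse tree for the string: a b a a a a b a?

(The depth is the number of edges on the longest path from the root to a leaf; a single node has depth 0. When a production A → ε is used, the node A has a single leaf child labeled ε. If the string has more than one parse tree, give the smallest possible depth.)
The string has even length 8, so its (unique) parse tree peels off matching outer symbols: S → a S a, S → b S b, S → a S a, S → a S a, and finally S → ε for the empty middle.
The S nodes are at depths 0..4; the ε leaf under the innermost S is at depth 5 (terminal leaves are at depths 1..4).
Depth = 5.

Final answer: 5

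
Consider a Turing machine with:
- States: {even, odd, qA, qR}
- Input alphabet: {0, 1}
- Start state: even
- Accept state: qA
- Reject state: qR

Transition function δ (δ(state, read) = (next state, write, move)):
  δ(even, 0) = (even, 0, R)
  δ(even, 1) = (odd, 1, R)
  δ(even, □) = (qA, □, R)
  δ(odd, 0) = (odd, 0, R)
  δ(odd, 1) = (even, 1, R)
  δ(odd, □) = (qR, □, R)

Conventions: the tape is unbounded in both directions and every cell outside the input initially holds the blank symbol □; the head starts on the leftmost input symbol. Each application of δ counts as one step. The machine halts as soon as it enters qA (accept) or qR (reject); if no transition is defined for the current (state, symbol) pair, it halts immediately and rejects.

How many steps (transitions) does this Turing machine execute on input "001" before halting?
Step 0: [even]001 (head at position 0)
Step 1: δ(even, 0) = (even, 0, R)  ⊢  0[even]01 (head at position 1)
Step 2: δ(even, 0) = (even, 0, R)  ⊢  00[even]1 (head at position 2)
Step 3: δ(even, 1) = (odd, 1, R)  ⊢  001[odd]□ (head at position 3)
Step 4: δ(odd, □) = (qR, □, R)  ⊢  001□[qR]□ (head at position 4)
The machine is in qR, so it halts and rejects.
Number of transitions executed: 4.

Final answer: 4 steps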